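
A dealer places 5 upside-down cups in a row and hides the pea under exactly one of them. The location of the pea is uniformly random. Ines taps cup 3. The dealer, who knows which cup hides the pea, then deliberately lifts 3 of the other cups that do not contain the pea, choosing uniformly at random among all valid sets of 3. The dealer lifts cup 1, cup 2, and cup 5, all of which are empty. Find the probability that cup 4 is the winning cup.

4/5

Condition on the true location of the pea.
If it is under any of cups 1, 2, and 5 (prior 1/5 each): that cup was opened and seen not to hold the prize — ruled out; weight (1/5)·0 = 0 each.
If it is under cup 3 (prior 1/5): the dealer has 4 equally likely choices, so probability 1/4; weight (1/5)·(1/4) = 1/20.
If it is under cup 4 (prior 1/5): the dealer has no choice, probability 1; weight (1/5)·1 = 1/5.
The weights sum to 1/4.
So P(the pea under cup 4 | the dealer opened cup 1, cup 2, and cup 5) = (1/5) / (1/4) = 4/5.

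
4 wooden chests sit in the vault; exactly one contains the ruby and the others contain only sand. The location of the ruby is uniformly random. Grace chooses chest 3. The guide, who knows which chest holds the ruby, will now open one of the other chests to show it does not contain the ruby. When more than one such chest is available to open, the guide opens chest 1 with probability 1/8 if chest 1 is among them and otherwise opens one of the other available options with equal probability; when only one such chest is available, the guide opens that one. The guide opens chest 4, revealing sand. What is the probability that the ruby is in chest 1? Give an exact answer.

Apply Bayes' rule, conditioning on where the ruby actually is.
If it is in chest 1 (prior 1/4): chest 1 holds the prize so is unavailable; the guide chooses uniformly among the 2 others, probability 1/2; weight (1/4)·(1/2) = 1/8.
If it is in chest 2 (prior 1/4): chest 1 is available but not opened, probability 7/8; weight (1/4)·(7/8) = 7/32.
If it is in chest 3 (prior 1/4): chest 1 is available but not opened; chest 4 gets probability (1 − 1/8)/2 = 7/16; weight (1/4)·(7/16) = 7/64.
If it is in chest 4 (prior 1/4): the guide opened chest 4, so this case is ruled out; weight (1/4)·0 = 0.
The weights sum to 29/64.
So P(the ruby in chest 1 | the guide opened chest 4) = (1/8) / (29/64) = 8/29.

8/29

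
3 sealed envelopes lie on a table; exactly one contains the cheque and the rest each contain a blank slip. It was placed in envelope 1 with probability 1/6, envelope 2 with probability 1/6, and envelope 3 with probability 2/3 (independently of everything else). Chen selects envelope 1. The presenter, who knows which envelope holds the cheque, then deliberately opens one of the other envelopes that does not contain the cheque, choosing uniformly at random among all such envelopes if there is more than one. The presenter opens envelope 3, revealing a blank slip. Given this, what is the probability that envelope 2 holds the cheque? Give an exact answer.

2/3

Condition on the true location of the cheque.
If it is in envelope 1 (prior 1/6): the presenter has 2 equally likely choices, so probability 1/2; weight (1/6)·(1/2) = 1/12.
If it is in envelope 2 (prior 1/6): the presenter has no choice, probability 1; weight (1/6)·1 = 1/6.
If it is in envelope 3 (prior 2/3): the presenter opened envelope 3, so this case is ruled out; weight (2/3)·0 = 0.
The weights sum to 1/4.
So P(the cheque in envelope 2 | the presenter opened envelope 3) = (1/6) / (1/4) = 2/3.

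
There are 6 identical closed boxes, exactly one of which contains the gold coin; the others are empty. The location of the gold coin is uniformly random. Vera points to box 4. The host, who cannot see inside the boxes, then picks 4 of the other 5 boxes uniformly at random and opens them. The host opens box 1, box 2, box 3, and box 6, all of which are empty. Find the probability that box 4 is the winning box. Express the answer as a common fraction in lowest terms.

1/2

Consider each possible location of the gold coin in turn.
If it is in any of boxes 1, 2, 3, and 6 (prior 1/6 each): that box was opened and seen not to hold the prize — ruled out; weight (1/6)·0 = 0 each.
If it is in either of boxes 4 and 5 (prior 1/6 each): the host picks exactly this set with probability 1/5 regardless, and none is the prize; weight (1/6)·(1/5) = 1/30 each.
The weights sum to 1/15.
So P(the gold coin in box 4 | the host opened box 1, box 2, box 3, and box 6) = (1/30) / (1/15) = 1/2.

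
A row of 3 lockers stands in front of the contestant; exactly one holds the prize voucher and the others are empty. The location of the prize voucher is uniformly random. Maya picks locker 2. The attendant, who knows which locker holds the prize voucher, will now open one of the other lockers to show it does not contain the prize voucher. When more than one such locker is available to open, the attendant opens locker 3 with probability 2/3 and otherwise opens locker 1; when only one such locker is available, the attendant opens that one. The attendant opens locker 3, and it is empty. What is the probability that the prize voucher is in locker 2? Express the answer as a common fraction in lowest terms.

2/5

Consider each possible location of the prize voucher in turn.
If it is in locker 1 (prior 1/3): only locker 3 is available, probability 1; weight (1/3)·1 = 1/3.
If it is in locker 2 (prior 1/3): locker 3 is available, opened with probability 2/3; weight (1/3)·(2/3) = 2/9.
If it is in locker 3 (prior 1/3): the attendant opened locker 3, so this case is ruled out; weight (1/3)·0 = 0.
The weights sum to 5/9.
So P(the prize voucher in locker 2 | the attendant opened locker 3) = (2/9) / (5/9) = 2/5.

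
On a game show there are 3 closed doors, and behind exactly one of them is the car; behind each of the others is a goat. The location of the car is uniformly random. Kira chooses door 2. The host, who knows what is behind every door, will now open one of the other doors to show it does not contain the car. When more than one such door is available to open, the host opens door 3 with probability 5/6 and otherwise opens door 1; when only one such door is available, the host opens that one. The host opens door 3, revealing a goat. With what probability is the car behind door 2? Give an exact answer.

5/11

Condition on the true location of the car.
If it is behind door 1 (prior 1/3): only door 3 is available, probability 1; weight (1/3)·1 = 1/3.
If it is behind door 2 (prior 1/3): door 3 is available, opened with probability 5/6; weight (1/3)·(5/6) = 5/18.
If it is behind door 3 (prior 1/3): the host opened door 3, so this case is ruled out; weight (1/3)·0 = 0.
The weights sum to 11/18.
So P(the car behind door 2 | the host opened door 3) = (5/18) / (11/18) = 5/11.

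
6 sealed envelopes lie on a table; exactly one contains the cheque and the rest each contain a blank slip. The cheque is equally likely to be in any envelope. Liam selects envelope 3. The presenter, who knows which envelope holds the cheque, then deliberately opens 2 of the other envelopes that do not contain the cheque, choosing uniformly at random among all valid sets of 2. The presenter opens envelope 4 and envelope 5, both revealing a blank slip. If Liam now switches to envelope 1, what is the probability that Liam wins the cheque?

Condition on the true location of the cheque.
If it is in any of envelopes 1, 2, and 6 (prior 1/6 each): the presenter has 6 equally likely choices, so probability 1/6; weight (1/6)·(1/6) = 1/36 each.
If it is in envelope 3 (prior 1/6): the presenter has 10 equally likely choices, so probability 1/10; weight (1/6)·(1/10) = 1/60.
If it is in either of envelopes 4 and 5 (prior 1/6 each): that envelope was opened and seen not to hold the prize — ruled out; weight (1/6)·0 = 0 each.
The weights sum to 1/10.
So P(the cheque in envelope 1 | the presenter opened envelope 4 and envelope 5) = (1/36) / (1/10) = 5/18.

5/18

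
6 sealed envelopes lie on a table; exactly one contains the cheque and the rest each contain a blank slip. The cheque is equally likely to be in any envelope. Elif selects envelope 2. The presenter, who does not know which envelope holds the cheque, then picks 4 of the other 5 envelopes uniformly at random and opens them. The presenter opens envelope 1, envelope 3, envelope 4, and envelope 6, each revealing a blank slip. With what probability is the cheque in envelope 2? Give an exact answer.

1/2

Because the presenter chose which envelopes to open without knowing where the cheque is, the choice is independent of the prize location. Learning that none of the 4 opened envelopes holds the cheque simply rules out those 4 locations and leaves the remaining 2 envelopes still equally likely by symmetry.
So P(the cheque in envelope 2) = 1/2.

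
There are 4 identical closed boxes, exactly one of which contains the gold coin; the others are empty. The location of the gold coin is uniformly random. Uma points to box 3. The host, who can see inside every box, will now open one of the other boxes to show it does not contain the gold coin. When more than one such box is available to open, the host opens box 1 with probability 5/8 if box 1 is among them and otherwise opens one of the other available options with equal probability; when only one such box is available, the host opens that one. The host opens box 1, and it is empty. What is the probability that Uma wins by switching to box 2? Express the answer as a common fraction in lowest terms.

1/3

Apply Bayes' rule, conditioning on where the gold coin actually is.
If it is in box 1 (prior 1/4): the host opened box 1, so this case is ruled out; weight (1/4)·0 = 0.
If it is in any of boxes 2, 3, and 4 (prior 1/4 each): box 1 is available, opened with probability 5/8; weight (1/4)·(5/8) = 5/32 each.
The weights sum to 15/32.
So P(the gold coin in box 2 | the host opened box 1) = (5/32) / (15/32) = 1/3.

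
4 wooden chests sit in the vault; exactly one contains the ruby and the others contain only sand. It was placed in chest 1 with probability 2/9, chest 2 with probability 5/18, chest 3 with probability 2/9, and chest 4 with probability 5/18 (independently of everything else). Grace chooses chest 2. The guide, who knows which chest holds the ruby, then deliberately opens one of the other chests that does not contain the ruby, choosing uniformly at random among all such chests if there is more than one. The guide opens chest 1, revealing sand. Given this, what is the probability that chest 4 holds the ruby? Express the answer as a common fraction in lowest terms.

15/37

Apply Bayes' rule, conditioning on where the ruby actually is.
If it is in chest 1 (prior 2/9): the guide opened chest 1, so this case is ruled out; weight (2/9)·0 = 0.
If it is in chest 2 (prior 5/18): the guide has 3 equally likely choices, so probability 1/3; weight (5/18)·(1/3) = 5/54.
If it is in chest 3 (prior 2/9): the guide has 2 equally likely choices, so probability 1/2; weight (2/9)·(1/2) = 1/9.
If it is in chest 4 (prior 5/18): the guide has 2 equally likely choices, so probability 1/2; weight (5/18)·(1/2) = 5/36.
The weights sum to 37/108.
So P(the ruby in chest 4 | the guide opened chest 1) = (5/36) / (37/108) = 15/37.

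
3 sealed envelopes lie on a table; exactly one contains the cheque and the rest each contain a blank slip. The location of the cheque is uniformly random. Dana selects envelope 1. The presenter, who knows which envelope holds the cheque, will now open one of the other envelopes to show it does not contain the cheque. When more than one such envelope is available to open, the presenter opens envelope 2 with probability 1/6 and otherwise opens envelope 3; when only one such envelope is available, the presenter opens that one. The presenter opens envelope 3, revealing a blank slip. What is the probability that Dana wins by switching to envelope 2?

Consider each possible location of the cheque in turn.
If it is in envelope 1 (prior 1/3): envelope 2 is available but not opened, probability 5/6; weight (1/3)·(5/6) = 5/18.
If it is in envelope 2 (prior 1/3): only envelope 3 is available, probability 1; weight (1/3)·1 = 1/3.
If it is in envelope 3 (prior 1/3): the presenter opened envelope 3, so this case is ruled out; weight (1/3)·0 = 0.
The weights sum to 11/18.
So P(the cheque in envelope 2 | the presenter opened envelope 3) = (1/3) / (11/18) = 6/11.

6/11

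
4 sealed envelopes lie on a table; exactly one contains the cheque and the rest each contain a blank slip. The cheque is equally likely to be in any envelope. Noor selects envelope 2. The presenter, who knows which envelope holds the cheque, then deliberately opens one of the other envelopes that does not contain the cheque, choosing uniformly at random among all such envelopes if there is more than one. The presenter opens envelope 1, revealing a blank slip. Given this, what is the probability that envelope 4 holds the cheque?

Consider each possible location of the cheque in turn.
If it is in envelope 1 (prior 1/4): the presenter opened envelope 1, so this case is ruled out; weight (1/4)·0 = 0.
If it is in envelope 2 (prior 1/4): the presenter has 3 equally likely choices, so probability 1/3; weight (1/4)·(1/3) = 1/12.
If it is in either of envelopes 3 and 4 (prior 1/4 each): the presenter has 2 equally likely choices, so probability 1/2; weight (1/4)·(1/2) = 1/8 each.
The weights sum to 1/3.
So P(the cheque in envelope 4 | the presenter opened envelope 1) = (1/8) / (1/3) = 3/8.

3/8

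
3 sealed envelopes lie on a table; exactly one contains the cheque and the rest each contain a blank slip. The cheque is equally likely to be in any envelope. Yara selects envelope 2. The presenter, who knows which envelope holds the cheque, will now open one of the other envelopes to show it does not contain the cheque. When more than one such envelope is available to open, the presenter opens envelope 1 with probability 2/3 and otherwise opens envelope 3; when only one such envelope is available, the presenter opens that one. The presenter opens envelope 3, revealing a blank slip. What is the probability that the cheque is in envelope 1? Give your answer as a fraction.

Apply Bayes' rule, conditioning on where the cheque actually is.
If it is in envelope 1 (prior 1/3): only envelope 3 is available, probability 1; weight (1/3)·1 = 1/3.
If it is in envelope 2 (prior 1/3): envelope 1 is available but not opened, probability 1/3; weight (1/3)·(1/3) = 1/9.
If it is in envelope 3 (prior 1/3): the presenter opened envelope 3, so this case is ruled out; weight (1/3)·0 = 0.
The weights sum to 4/9.
So P(the cheque in envelope 1 | the presenter opened envelope 3) = (1/3) / (4/9) = 3/4.

3/4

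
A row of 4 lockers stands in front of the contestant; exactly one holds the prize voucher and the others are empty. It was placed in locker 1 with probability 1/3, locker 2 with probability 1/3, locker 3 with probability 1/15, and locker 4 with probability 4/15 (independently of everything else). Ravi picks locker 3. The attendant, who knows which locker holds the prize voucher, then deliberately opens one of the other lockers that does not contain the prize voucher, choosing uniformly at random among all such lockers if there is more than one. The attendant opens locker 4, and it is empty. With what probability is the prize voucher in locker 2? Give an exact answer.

15/32

Consider each possible location of the prize voucher in turn.
If it is in either of lockers 1 and 2 (prior 1/3 each): the attendant has 2 equally likely choices, so probability 1/2; weight (1/3)·(1/2) = 1/6 each.
If it is in locker 3 (prior 1/15): the attendant has 3 equally likely choices, so probability 1/3; weight (1/15)·(1/3) = 1/45.
If it is in locker 4 (prior 4/15): the attendant opened locker 4, so this case is ruled out; weight (4/15)·0 = 0.
The weights sum to 16/45.
So P(the prize voucher in locker 2 | the attendant opened locker 4) = (1/6) / (16/45) = 15/32.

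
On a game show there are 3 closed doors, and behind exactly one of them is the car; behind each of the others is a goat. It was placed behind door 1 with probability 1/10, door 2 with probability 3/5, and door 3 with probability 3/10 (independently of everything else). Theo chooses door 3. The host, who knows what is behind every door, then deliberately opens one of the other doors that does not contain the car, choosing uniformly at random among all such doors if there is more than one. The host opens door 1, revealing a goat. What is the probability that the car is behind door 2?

4/5

Consider each possible location of the car in turn.
If it is behind door 1 (prior 1/10): the host opened door 1, so this case is ruled out; weight (1/10)·0 = 0.
If it is behind door 2 (prior 3/5): the host has no choice, probability 1; weight (3/5)·1 = 3/5.
If it is behind door 3 (prior 3/10): the host has 2 equally likely choices, so probability 1/2; weight (3/10)·(1/2) = 3/20.
The weights sum to 3/4.
So P(the car behind door 2 | the host opened door 1) = (3/5) / (3/4) = 4/5.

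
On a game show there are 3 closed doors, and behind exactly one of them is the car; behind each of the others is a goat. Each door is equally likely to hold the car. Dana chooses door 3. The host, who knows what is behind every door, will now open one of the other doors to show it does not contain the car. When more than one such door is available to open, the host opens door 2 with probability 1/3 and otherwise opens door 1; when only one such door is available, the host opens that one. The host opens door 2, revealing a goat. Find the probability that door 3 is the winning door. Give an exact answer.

1/4

Apply Bayes' rule, conditioning on where the car actually is.
If it is behind door 1 (prior 1/3): only door 2 is available, probability 1; weight (1/3)·1 = 1/3.
If it is behind door 2 (prior 1/3): the host opened door 2, so this case is ruled out; weight (1/3)·0 = 0.
If it is behind door 3 (prior 1/3): door 2 is available, opened with probability 1/3; weight (1/3)·(1/3) = 1/9.
The weights sum to 4/9.
So P(the car behind door 3 | the host opened door 2) = (1/9) / (4/9) = 1/4.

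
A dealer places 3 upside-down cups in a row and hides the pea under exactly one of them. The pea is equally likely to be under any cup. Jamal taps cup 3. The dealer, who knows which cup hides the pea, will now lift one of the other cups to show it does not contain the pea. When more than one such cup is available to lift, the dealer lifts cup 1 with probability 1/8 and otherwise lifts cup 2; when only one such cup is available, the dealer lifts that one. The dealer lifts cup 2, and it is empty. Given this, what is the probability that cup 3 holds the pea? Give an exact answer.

Apply Bayes' rule, conditioning on where the pea actually is.
If it is under cup 1 (prior 1/3): only cup 2 is available, probability 1; weight (1/3)·1 = 1/3.
If it is under cup 2 (prior 1/3): the dealer opened cup 2, so this case is ruled out; weight (1/3)·0 = 0.
If it is under cup 3 (prior 1/3): cup 1 is available but not opened, probability 7/8; weight (1/3)·(7/8) = 7/24.
The weights sum to 5/8.
So P(the pea under cup 3 | the dealer opened cup 2) = (7/24) / (5/8) = 7/15.

7/15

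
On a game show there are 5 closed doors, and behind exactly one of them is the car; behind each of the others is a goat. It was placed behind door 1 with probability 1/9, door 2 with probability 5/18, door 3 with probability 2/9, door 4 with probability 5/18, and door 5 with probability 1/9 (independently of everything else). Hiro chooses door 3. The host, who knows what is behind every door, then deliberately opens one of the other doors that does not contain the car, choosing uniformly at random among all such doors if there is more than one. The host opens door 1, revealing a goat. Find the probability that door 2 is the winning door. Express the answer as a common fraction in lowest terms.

Condition on the true location of the car.
If it is behind door 1 (prior 1/9): the host opened door 1, so this case is ruled out; weight (1/9)·0 = 0.
If it is behind either of doors 2 and 4 (prior 5/18 each): the host has 3 equally likely choices, so probability 1/3; weight (5/18)·(1/3) = 5/54 each.
If it is behind door 3 (prior 2/9): the host has 4 equally likely choices, so probability 1/4; weight (2/9)·(1/4) = 1/18.
If it is behind door 5 (prior 1/9): the host has 3 equally likely choices, so probability 1/3; weight (1/9)·(1/3) = 1/27.
The weights sum to 5/18.
So P(the car behind door 2 | the host opened door 1) = (5/54) / (5/18) = 1/3.

1/3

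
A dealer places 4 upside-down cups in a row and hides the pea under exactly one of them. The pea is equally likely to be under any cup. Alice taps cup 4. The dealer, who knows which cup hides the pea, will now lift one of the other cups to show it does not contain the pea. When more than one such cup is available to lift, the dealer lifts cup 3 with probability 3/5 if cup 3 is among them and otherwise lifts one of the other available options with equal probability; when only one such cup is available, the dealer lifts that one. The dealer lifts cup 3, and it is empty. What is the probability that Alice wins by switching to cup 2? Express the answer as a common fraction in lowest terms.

1/3

Condition on the true location of the pea.
If it is under any of cups 1, 2, and 4 (prior 1/4 each): cup 3 is available, opened with probability 3/5; weight (1/4)·(3/5) = 3/20 each.
If it is under cup 3 (prior 1/4): the dealer opened cup 3, so this case is ruled out; weight (1/4)·0 = 0.
The weights sum to 9/20.
So P(the pea under cup 2 | the dealer opened cup 3) = (3/20) / (9/20) = 1/3.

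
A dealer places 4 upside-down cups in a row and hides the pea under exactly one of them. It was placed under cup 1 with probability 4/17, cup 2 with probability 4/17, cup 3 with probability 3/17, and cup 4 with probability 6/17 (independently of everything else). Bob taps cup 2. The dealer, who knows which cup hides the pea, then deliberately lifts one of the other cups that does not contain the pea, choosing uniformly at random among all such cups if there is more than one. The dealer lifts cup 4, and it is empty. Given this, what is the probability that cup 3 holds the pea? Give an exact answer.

Apply Bayes' rule, conditioning on where the pea actually is.
If it is under cup 1 (prior 4/17): the dealer has 2 equally likely choices, so probability 1/2; weight (4/17)·(1/2) = 2/17.
If it is under cup 2 (prior 4/17): the dealer has 3 equally likely choices, so probability 1/3; weight (4/17)·(1/3) = 4/51.
If it is under cup 3 (prior 3/17): the dealer has 2 equally likely choices, so probability 1/2; weight (3/17)·(1/2) = 3/34.
If it is under cup 4 (prior 6/17): the dealer opened cup 4, so this case is ruled out; weight (6/17)·0 = 0.
The weights sum to 29/102.
So P(the pea under cup 3 | the dealer opened cup 4) = (3/34) / (29/102) = 9/29.

9/29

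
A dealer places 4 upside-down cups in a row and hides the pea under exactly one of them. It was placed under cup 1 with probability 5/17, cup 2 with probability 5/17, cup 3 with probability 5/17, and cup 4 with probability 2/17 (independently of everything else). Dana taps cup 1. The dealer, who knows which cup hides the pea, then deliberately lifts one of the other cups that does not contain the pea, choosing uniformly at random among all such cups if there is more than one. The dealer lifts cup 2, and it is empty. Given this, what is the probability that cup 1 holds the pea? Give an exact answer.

10/31

Condition on the true location of the pea.
If it is under cup 1 (prior 5/17): the dealer has 3 equally likely choices, so probability 1/3; weight (5/17)·(1/3) = 5/51.
If it is under cup 2 (prior 5/17): the dealer opened cup 2, so this case is ruled out; weight (5/17)·0 = 0.
If it is under cup 3 (prior 5/17): the dealer has 2 equally likely choices, so probability 1/2; weight (5/17)·(1/2) = 5/34.
If it is under cup 4 (prior 2/17): the dealer has 2 equally likely choices, so probability 1/2; weight (2/17)·(1/2) = 1/17.
The weights sum to 31/102.
So P(the pea under cup 1 | the dealer opened cup 2) = (5/51) / (31/102) = 10/31.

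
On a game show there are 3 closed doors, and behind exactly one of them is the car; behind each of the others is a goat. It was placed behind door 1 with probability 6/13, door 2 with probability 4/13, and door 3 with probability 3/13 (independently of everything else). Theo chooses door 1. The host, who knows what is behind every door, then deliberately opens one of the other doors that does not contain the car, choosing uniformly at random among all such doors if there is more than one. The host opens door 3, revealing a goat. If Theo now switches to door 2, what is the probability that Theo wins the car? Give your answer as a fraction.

Consider each possible location of the car in turn.
If it is behind door 1 (prior 6/13): the host has 2 equally likely choices, so probability 1/2; weight (6/13)·(1/2) = 3/13.
If it is behind door 2 (prior 4/13): the host has no choice, probability 1; weight (4/13)·1 = 4/13.
If it is behind door 3 (prior 3/13): the host opened door 3, so this case is ruled out; weight (3/13)·0 = 0.
The weights sum to 7/13.
So P(the car behind door 2 | the host opened door 3) = (4/13) / (7/13) = 4/7.

4/7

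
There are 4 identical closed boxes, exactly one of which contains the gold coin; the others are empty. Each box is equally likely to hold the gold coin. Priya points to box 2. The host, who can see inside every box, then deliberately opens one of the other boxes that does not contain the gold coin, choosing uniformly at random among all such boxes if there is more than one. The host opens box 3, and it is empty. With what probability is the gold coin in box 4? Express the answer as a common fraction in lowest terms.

Apply Bayes' rule, conditioning on where the gold coin actually is.
If it is in either of boxes 1 and 4 (prior 1/4 each): the host has 2 equally likely choices, so probability 1/2; weight (1/4)·(1/2) = 1/8 each.
If it is in box 2 (prior 1/4): the host has 3 equally likely choices, so probability 1/3; weight (1/4)·(1/3) = 1/12.
If it is in box 3 (prior 1/4): the host opened box 3, so this case is ruled out; weight (1/4)·0 = 0.
The weights sum to 1/3.
So P(the gold coin in box 4 | the host opened box 3) = (1/8) / (1/3) = 3/8.

3/8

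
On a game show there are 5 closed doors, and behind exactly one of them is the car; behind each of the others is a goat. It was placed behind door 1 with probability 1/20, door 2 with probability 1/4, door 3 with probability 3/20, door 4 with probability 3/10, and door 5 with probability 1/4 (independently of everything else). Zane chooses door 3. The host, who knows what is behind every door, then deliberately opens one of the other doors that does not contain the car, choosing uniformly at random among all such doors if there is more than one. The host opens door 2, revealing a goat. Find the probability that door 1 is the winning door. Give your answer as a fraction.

Apply Bayes' rule, conditioning on where the car actually is.
If it is behind door 1 (prior 1/20): the host has 3 equally likely choices, so probability 1/3; weight (1/20)·(1/3) = 1/60.
If it is behind door 2 (prior 1/4): the host opened door 2, so this case is ruled out; weight (1/4)·0 = 0.
If it is behind door 3 (prior 3/20): the host has 4 equally likely choices, so probability 1/4; weight (3/20)·(1/4) = 3/80.
If it is behind door 4 (prior 3/10): the host has 3 equally likely choices, so probability 1/3; weight (3/10)·(1/3) = 1/10.
If it is behind door 5 (prior 1/4): the host has 3 equally likely choices, so probability 1/3; weight (1/4)·(1/3) = 1/12.
The weights sum to 19/80.
So P(the car behind door 1 | the host opened door 2) = (1/60) / (19/80) = 4/57.

4/57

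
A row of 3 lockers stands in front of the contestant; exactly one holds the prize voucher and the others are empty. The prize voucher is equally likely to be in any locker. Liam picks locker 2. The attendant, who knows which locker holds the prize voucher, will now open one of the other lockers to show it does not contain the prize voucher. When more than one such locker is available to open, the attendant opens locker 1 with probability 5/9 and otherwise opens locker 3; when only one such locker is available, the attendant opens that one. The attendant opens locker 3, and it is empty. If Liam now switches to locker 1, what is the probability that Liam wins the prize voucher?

Apply Bayes' rule, conditioning on where the prize voucher actually is.
If it is in locker 1 (prior 1/3): only locker 3 is available, probability 1; weight (1/3)·1 = 1/3.
If it is in locker 2 (prior 1/3): locker 1 is available but not opened, probability 4/9; weight (1/3)·(4/9) = 4/27.
If it is in locker 3 (prior 1/3): the attendant opened locker 3, so this case is ruled out; weight (1/3)·0 = 0.
The weights sum to 13/27.
So P(the prize voucher in locker 1 | the attendant opened locker 3) = (1/3) / (13/27) = 9/13.

9/13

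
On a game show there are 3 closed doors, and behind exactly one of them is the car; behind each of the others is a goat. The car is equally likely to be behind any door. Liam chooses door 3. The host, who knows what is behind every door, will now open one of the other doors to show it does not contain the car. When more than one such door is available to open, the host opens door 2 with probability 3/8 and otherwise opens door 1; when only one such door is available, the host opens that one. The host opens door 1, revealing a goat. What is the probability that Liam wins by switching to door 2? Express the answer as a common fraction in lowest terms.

8/13

Condition on the true location of the car.
If it is behind door 1 (prior 1/3): the host opened door 1, so this case is ruled out; weight (1/3)·0 = 0.
If it is behind door 2 (prior 1/3): only door 1 is available, probability 1; weight (1/3)·1 = 1/3.
If it is behind door 3 (prior 1/3): door 2 is available but not opened, probability 5/8; weight (1/3)·(5/8) = 5/24.
The weights sum to 13/24.
So P(the car behind door 2 | the host opened door 1) = (1/3) / (13/24) = 8/13.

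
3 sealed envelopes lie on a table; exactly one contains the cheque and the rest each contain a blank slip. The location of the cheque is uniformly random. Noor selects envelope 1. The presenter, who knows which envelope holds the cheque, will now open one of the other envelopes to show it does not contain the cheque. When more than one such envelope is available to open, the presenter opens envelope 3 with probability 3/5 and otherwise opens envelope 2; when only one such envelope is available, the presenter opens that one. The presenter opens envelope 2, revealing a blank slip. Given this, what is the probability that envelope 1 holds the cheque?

2/7

Apply Bayes' rule, conditioning on where the cheque actually is.
If it is in envelope 1 (prior 1/3): envelope 3 is available but not opened, probability 2/5; weight (1/3)·(2/5) = 2/15.
If it is in envelope 2 (prior 1/3): the presenter opened envelope 2, so this case is ruled out; weight (1/3)·0 = 0.
If it is in envelope 3 (prior 1/3): only envelope 2 is available, probability 1; weight (1/3)·1 = 1/3.
The weights sum to 7/15.
So P(the cheque in envelope 1 | the presenter opened envelope 2) = (2/15) / (7/15) = 2/7.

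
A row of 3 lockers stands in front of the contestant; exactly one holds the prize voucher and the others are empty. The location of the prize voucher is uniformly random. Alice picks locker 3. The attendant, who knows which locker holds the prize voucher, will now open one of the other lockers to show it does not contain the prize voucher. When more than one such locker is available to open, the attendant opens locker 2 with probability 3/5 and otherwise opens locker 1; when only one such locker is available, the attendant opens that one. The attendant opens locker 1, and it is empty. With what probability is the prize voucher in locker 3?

Apply Bayes' rule, conditioning on where the prize voucher actually is.
If it is in locker 1 (prior 1/3): the attendant opened locker 1, so this case is ruled out; weight (1/3)·0 = 0.
If it is in locker 2 (prior 1/3): only locker 1 is available, probability 1; weight (1/3)·1 = 1/3.
If it is in locker 3 (prior 1/3): locker 2 is available but not opened, probability 2/5; weight (1/3)·(2/5) = 2/15.
The weights sum to 7/15.
So P(the prize voucher in locker 3 | the attendant opened locker 1) = (2/15) / (7/15) = 2/7.

2/7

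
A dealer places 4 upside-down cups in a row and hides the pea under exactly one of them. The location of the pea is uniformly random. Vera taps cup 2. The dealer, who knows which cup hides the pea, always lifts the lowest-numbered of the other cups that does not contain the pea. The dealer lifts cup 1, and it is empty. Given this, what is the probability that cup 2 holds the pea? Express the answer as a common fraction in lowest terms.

Consider each possible location of the pea in turn.
If it is under cup 1 (prior 1/4): the dealer opened cup 1, so this case is ruled out; weight (1/4)·0 = 0.
If it is under any of cups 2, 3, and 4 (prior 1/4 each): cup 1 is the lowest-numbered option available, probability 1; weight (1/4)·1 = 1/4 each.
The weights sum to 3/4.
So P(the pea under cup 2 | the dealer opened cup 1) = (1/4) / (3/4) = 1/3.

1/3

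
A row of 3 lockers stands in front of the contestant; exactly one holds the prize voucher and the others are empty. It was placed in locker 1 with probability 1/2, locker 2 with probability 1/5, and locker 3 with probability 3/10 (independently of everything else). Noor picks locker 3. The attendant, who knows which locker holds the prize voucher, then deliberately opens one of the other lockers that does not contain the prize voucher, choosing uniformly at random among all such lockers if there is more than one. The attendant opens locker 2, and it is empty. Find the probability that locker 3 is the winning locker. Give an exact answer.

3/13

Consider each possible location of the prize voucher in turn.
If it is in locker 1 (prior 1/2): the attendant has no choice, probability 1; weight (1/2)·1 = 1/2.
If it is in locker 2 (prior 1/5): the attendant opened locker 2, so this case is ruled out; weight (1/5)·0 = 0.
If it is in locker 3 (prior 3/10): the attendant has 2 equally likely choices, so probability 1/2; weight (3/10)·(1/2) = 3/20.
The weights sum to 13/20.
So P(the prize voucher in locker 3 | the attendant opened locker 2) = (3/20) / (13/20) = 3/13.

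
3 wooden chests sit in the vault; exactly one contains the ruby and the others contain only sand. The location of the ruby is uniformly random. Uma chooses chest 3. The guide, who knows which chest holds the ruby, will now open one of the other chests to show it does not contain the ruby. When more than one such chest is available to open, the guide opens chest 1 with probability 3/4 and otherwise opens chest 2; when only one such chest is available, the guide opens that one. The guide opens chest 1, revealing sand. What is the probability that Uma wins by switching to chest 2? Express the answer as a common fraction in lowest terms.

Condition on the true location of the ruby.
If it is in chest 1 (prior 1/3): the guide opened chest 1, so this case is ruled out; weight (1/3)·0 = 0.
If it is in chest 2 (prior 1/3): only chest 1 is available, probability 1; weight (1/3)·1 = 1/3.
If it is in chest 3 (prior 1/3): chest 1 is available, opened with probability 3/4; weight (1/3)·(3/4) = 1/4.
The weights sum to 7/12.
So P(the ruby in chest 2 | the guide opened chest 1) = (1/3) / (7/12) = 4/7.

4/7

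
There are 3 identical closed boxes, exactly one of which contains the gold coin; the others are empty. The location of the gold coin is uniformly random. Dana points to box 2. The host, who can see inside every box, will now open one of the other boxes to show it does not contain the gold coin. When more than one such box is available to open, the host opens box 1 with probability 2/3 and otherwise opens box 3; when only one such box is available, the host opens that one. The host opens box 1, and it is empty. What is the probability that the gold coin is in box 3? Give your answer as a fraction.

3/5

Consider each possible location of the gold coin in turn.
If it is in box 1 (prior 1/3): the host opened box 1, so this case is ruled out; weight (1/3)·0 = 0.
If it is in box 2 (prior 1/3): box 1 is available, opened with probability 2/3; weight (1/3)·(2/3) = 2/9.
If it is in box 3 (prior 1/3): only box 1 is available, probability 1; weight (1/3)·1 = 1/3.
The weights sum to 5/9.
So P(the gold coin in box 3 | the host opened box 1) = (1/3) / (5/9) = 3/5.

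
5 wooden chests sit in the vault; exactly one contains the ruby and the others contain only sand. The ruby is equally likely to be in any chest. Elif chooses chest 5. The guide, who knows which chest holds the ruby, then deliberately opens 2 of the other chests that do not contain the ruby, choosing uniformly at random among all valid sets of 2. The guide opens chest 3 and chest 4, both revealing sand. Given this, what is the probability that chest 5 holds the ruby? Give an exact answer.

Condition on the true location of the ruby.
If it is in either of chests 1 and 2 (prior 1/5 each): the guide has 3 equally likely choices, so probability 1/3; weight (1/5)·(1/3) = 1/15 each.
If it is in either of chests 3 and 4 (prior 1/5 each): that chest was opened and seen not to hold the prize — ruled out; weight (1/5)·0 = 0 each.
If it is in chest 5 (prior 1/5): the guide has 6 equally likely choices, so probability 1/6; weight (1/5)·(1/6) = 1/30.
The weights sum to 1/6.
So P(the ruby in chest 5 | the guide opened chest 3 and chest 4) = (1/30) / (1/6) = 1/5.

1/5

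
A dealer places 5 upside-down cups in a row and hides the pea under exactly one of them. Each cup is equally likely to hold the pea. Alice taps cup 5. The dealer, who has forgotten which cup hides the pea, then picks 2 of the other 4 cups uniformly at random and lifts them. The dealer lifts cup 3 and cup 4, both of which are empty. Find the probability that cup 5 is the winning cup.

1/3

Consider each possible location of the pea in turn.
If it is under any of cups 1, 2, and 5 (prior 1/5 each): the dealer picks exactly this set with probability 1/6 regardless, and none is the prize; weight (1/5)·(1/6) = 1/30 each.
If it is under either of cups 3 and 4 (prior 1/5 each): that cup was opened and seen not to hold the prize — ruled out; weight (1/5)·0 = 0 each.
The weights sum to 1/10.
So P(the pea under cup 5 | the dealer opened cup 3 and cup 4) = (1/30) / (1/10) = 1/3.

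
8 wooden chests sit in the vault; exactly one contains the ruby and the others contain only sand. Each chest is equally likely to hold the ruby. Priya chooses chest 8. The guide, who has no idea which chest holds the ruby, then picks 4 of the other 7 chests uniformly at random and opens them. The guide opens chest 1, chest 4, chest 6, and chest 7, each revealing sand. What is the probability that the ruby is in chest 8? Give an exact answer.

Consider each possible location of the ruby in turn.
If it is in any of chests 1, 4, 6, and 7 (prior 1/8 each): that chest was opened and seen not to hold the prize — ruled out; weight (1/8)·0 = 0 each.
If it is in any of chests 2, 3, 5, and 8 (prior 1/8 each): the guide picks exactly this set with probability 1/35 regardless, and none is the prize; weight (1/8)·(1/35) = 1/280 each.
The weights sum to 1/70.
So P(the ruby in chest 8 | the guide opened chest 1, chest 4, chest 6, and chest 7) = (1/280) / (1/70) = 1/4.

1/4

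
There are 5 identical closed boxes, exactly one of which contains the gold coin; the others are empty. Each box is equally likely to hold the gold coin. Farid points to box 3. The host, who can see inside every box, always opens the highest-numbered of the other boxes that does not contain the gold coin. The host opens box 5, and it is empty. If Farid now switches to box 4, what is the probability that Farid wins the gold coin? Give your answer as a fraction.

Consider each possible location of the gold coin in turn.
If it is in any of boxes 1, 2, 3, and 4 (prior 1/5 each): box 5 is the highest-numbered option available, probability 1; weight (1/5)·1 = 1/5 each.
If it is in box 5 (prior 1/5): the host opened box 5, so this case is ruled out; weight (1/5)·0 = 0.
The weights sum to 4/5.
So P(the gold coin in box 4 | the host opened box 5) = (1/5) / (4/5) = 1/4.

1/4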